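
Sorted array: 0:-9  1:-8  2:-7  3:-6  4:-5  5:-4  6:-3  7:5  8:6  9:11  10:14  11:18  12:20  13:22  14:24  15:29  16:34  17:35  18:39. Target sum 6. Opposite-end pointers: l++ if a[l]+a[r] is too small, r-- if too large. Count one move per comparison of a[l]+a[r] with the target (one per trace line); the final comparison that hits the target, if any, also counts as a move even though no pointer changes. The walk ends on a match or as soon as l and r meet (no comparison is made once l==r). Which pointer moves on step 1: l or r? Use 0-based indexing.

l=0 r=18: -9+39=30 >6, r--

r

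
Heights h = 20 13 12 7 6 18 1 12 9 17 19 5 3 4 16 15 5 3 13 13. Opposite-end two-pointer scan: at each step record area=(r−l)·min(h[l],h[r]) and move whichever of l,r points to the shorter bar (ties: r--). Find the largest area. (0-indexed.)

max area = 247

l=0 r=19: min(20,13)*19=247 best=247 *, r--
l=0 r=18: min(20,13)*18=234 best=247, r--
l=0 r=17: min(20,3)*17=51 best=247, r--
l=0 r=16: min(20,5)*16=80 best=247, r--
l=0 r=15: min(20,15)*15=225 best=247, r--
l=0 r=14: min(20,16)*14=224 best=247, r--
l=0 r=13: min(20,4)*13=52 best=247, r--
l=0 r=12: min(20,3)*12=36 best=247, r--
l=0 r=11: min(20,5)*11=55 best=247, r--
l=0 r=10: min(20,19)*10=190 best=247, r--
l=0 r=9: min(20,17)*9=153 best=247, r--
l=0 r=8: min(20,9)*8=72 best=247, r--
l=0 r=7: min(20,12)*7=84 best=247, r--
l=0 r=6: min(20,1)*6=6 best=247, r--
l=0 r=5: min(20,18)*5=90 best=247, r--
l=0 r=4: min(20,6)*4=24 best=247, r--
l=0 r=3: min(20,7)*3=21 best=247, r--
l=0 r=2: min(20,12)*2=24 best=247, r--
l=0 r=1: min(20,13)*1=13 best=247, r--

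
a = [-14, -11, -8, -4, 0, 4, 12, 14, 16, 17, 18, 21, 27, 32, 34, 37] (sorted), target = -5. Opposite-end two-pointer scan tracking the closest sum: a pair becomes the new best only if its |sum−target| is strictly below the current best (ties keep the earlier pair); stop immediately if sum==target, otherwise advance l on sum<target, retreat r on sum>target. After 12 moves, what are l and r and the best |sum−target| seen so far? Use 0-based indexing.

[0,15] -14+37=23 d=28 * → r--
[0,14] -14+34=20 d=25 * → r--
[0,13] -14+32=18 d=23 * → r--
[0,12] -14+27=13 d=18 * → r--
[0,11] -14+21=7 d=12 * → r--
[0,10] -14+18=4 d=9 * → r--
[0,9] -14+17=3 d=8 * → r--
[0,8] -14+16=2 d=7 * → r--
[0,7] -14+14=0 d=5 * → r--
[0,6] -14+12=-2 d=3 * → r--
[0,5] -14+4=-10 d=5 → l++
[1,5] -11+4=-7 d=2 * → l++

l=2, r=5, best |Δ|=2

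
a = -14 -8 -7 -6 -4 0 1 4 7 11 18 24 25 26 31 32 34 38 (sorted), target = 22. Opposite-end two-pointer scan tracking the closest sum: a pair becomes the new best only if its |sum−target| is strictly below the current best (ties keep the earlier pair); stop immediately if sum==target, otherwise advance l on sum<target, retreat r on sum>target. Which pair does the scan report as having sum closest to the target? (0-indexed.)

[0,17] -14+38=24 d=2 * → r--
[0,16] -14+34=20 d=2 → l++
[1,16] -8+34=26 d=4 → r--
[1,15] -8+32=24 d=2 → r--
[1,14] -8+31=23 d=1 * → r--
[1,13] -8+26=18 d=4 → l++
[2,13] -7+26=19 d=3 → l++
[3,13] -6+26=20 d=2 → l++
[4,13] -4+26=22 d=0 * → stop

pair (-4, 26) with sum 22 (|Δ|=0)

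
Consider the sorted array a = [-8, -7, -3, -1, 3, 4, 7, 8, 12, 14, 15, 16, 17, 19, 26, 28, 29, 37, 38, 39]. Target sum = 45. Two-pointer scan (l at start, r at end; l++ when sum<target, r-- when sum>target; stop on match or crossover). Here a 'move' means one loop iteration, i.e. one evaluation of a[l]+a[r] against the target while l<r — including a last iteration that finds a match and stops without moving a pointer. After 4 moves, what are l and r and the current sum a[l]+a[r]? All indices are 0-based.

[0,19] -8+39=31 <45 → l++
[1,19] -7+39=32 <45 → l++
[2,19] -3+39=36 <45 → l++
[3,19] -1+39=38 <45 → l++

l=4, r=19, sum=42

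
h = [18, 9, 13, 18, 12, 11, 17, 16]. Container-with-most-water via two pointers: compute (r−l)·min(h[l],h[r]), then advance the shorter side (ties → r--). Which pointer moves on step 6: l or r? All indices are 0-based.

l=0 r=7: min(18,16)*7=112 best=112 *, r--
l=0 r=6: min(18,17)*6=102 best=112, r--
l=0 r=5: min(18,11)*5=55 best=112, r--
l=0 r=4: min(18,12)*4=48 best=112, r--
l=0 r=3: min(18,18)*3=54 best=112, r--
l=0 r=2: min(18,13)*2=26 best=112, r--

r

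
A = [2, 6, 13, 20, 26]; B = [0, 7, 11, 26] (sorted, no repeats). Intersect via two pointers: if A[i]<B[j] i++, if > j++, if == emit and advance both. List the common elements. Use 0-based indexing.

i=0 j=0: 2>0, j++
i=0 j=1: 2<7, i++
i=1 j=1: 6<7, i++
i=2 j=1: 13>7, j++
i=2 j=2: 13>11, j++
i=2 j=3: 13<26, i++
i=3 j=3: 20<26, i++
i=4 j=3: 26==26 emit, i++,j++

intersection = [26]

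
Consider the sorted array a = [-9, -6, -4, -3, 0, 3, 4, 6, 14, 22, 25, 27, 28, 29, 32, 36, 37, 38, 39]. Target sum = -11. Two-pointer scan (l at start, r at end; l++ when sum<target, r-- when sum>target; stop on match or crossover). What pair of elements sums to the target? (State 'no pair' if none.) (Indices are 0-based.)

l=0 r=18: -9+39=30 >-11, r--
l=0 r=17: -9+38=29 >-11, r--
l=0 r=16: -9+37=28 >-11, r--
l=0 r=15: -9+36=27 >-11, r--
l=0 r=14: -9+32=23 >-11, r--
l=0 r=13: -9+29=20 >-11, r--
l=0 r=12: -9+28=19 >-11, r--
l=0 r=11: -9+27=18 >-11, r--
l=0 r=10: -9+25=16 >-11, r--
l=0 r=9: -9+22=13 >-11, r--
l=0 r=8: -9+14=5 >-11, r--
l=0 r=7: -9+6=-3 >-11, r--
l=0 r=6: -9+4=-5 >-11, r--
l=0 r=5: -9+3=-6 >-11, r--
l=0 r=4: -9+0=-9 >-11, r--
l=0 r=3: -9+-3=-12 <-11, l++
l=1 r=3: -6+-3=-9 >-11, r--
l=1 r=2: -6+-4=-10 >-11, r--

no pair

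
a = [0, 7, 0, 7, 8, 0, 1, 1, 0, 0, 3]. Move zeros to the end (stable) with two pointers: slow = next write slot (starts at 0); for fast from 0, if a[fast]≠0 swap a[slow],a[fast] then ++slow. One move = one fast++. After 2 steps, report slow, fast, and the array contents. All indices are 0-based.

(s=0,f=0) a[fast]=0 → fast++
(s=0,f=1) a[fast]=7≠0 swap→a[0]=7 → slow++,fast++

slow=1, fast=2, a=[7, 0, 0, 7, 8, 0, 1, 1, 0, 0, 3]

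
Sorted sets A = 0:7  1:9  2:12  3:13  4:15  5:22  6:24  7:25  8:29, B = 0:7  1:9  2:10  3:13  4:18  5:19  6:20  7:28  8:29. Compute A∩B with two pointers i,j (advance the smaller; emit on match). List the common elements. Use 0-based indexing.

[i=0,j=0] 7==7 emit → i++,j++
[i=1,j=1] 9==9 emit → i++,j++
[i=2,j=2] 12>10 → j++
[i=2,j=3] 12<13 → i++
[i=3,j=3] 13==13 emit → i++,j++
[i=4,j=4] 15<18 → i++
[i=5,j=4] 22>18 → j++
[i=5,j=5] 22>19 → j++
[i=5,j=6] 22>20 → j++
[i=5,j=7] 22<28 → i++
[i=6,j=7] 24<28 → i++
[i=7,j=7] 25<28 → i++
[i=8,j=7] 29>28 → j++
[i=8,j=8] 29==29 emit → i++,j++

intersection = [7, 9, 13, 29]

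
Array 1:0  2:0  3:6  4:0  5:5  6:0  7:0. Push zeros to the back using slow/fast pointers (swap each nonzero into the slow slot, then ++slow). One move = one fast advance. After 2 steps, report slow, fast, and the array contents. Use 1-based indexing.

(s=1,f=1) a[fast]=0 → fast++
(s=1,f=2) a[fast]=0 → fast++

slow=1, fast=3, a=[0, 0, 6, 0, 5, 0, 0]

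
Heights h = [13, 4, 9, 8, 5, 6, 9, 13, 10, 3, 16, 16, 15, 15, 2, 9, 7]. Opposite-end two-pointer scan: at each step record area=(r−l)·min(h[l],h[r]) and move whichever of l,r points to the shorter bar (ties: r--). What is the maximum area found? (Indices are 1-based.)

l=1 r=17: min(13,7)*16=112 best=112 *, r--
l=1 r=16: min(13,9)*15=135 best=135 *, r--
l=1 r=15: min(13,2)*14=28 best=135, r--
l=1 r=14: min(13,15)*13=169 best=169 *, l++
l=2 r=14: min(4,15)*12=48 best=169, l++
l=3 r=14: min(9,15)*11=99 best=169, l++
l=4 r=14: min(8,15)*10=80 best=169, l++
l=5 r=14: min(5,15)*9=45 best=169, l++
l=6 r=14: min(6,15)*8=48 best=169, l++
l=7 r=14: min(9,15)*7=63 best=169, l++
l=8 r=14: min(13,15)*6=78 best=169, l++
l=9 r=14: min(10,15)*5=50 best=169, l++
l=10 r=14: min(3,15)*4=12 best=169, l++
l=11 r=14: min(16,15)*3=45 best=169, r--
l=11 r=13: min(16,15)*2=30 best=169, r--
l=11 r=12: min(16,16)*1=16 best=169, r--

max area = 169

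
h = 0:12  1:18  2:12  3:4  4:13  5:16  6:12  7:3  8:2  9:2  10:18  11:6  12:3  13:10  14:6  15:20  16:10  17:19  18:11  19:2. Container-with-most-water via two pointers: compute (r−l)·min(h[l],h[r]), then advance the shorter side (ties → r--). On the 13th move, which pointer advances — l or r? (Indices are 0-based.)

[0,19] min(12,2)*19=38 best=38 * → r--
[0,18] min(12,11)*18=198 best=198 * → r--
[0,17] min(12,19)*17=204 best=204 * → l++
[1,17] min(18,19)*16=288 best=288 * → l++
[2,17] min(12,19)*15=180 best=288 → l++
[3,17] min(4,19)*14=56 best=288 → l++
[4,17] min(13,19)*13=169 best=288 → l++
[5,17] min(16,19)*12=192 best=288 → l++
[6,17] min(12,19)*11=132 best=288 → l++
[7,17] min(3,19)*10=30 best=288 → l++
[8,17] min(2,19)*9=18 best=288 → l++
[9,17] min(2,19)*8=16 best=288 → l++
[10,17] min(18,19)*7=126 best=288 → l++

l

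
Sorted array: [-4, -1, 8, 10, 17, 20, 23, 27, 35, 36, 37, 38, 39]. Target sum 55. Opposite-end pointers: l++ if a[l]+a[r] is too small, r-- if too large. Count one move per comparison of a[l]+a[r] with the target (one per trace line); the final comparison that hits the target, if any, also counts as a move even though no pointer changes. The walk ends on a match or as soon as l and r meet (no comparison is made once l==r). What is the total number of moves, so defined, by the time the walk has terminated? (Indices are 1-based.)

6 moves

l=1 r=13: -4+39=35 <55, l++
l=2 r=13: -1+39=38 <55, l++
l=3 r=13: 8+39=47 <55, l++
l=4 r=13: 10+39=49 <55, l++
l=5 r=13: 17+39=56 >55, r--
l=5 r=12: 17+38=55, found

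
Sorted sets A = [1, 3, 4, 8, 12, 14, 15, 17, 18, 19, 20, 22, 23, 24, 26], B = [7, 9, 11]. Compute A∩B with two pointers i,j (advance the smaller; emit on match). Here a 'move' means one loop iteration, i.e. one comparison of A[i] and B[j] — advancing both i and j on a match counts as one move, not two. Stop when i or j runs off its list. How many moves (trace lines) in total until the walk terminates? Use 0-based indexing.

[i=0,j=0] 1<7 → i++
[i=1,j=0] 3<7 → i++
[i=2,j=0] 4<7 → i++
[i=3,j=0] 8>7 → j++
[i=3,j=1] 8<9 → i++
[i=4,j=1] 12>9 → j++
[i=4,j=2] 12>11 → j++

7 moves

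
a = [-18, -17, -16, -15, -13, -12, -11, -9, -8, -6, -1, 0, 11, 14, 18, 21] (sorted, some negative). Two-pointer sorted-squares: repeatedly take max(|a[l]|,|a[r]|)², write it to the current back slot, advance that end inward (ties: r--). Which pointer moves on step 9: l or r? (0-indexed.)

[0,15] |-18|<=|21| out[15]=441 → r--
[0,14] |-18|<=|18| out[14]=324 → r--
[0,13] |-18|>|14| out[13]=324 → l++
[1,13] |-17|>|14| out[12]=289 → l++
[2,13] |-16|>|14| out[11]=256 → l++
[3,13] |-15|>|14| out[10]=225 → l++
[4,13] |-13|<=|14| out[9]=196 → r--
[4,12] |-13|>|11| out[8]=169 → l++
[5,12] |-12|>|11| out[7]=144 → l++

l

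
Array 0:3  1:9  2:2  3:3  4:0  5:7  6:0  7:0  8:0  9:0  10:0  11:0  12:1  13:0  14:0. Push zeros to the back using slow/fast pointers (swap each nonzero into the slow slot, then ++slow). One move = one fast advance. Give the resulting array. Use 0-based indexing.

slow=0 fast=0: a[fast]=3≠0 swap→a[0]=3, slow++,fast++
slow=1 fast=1: a[fast]=9≠0 swap→a[1]=9, slow++,fast++
slow=2 fast=2: a[fast]=2≠0 swap→a[2]=2, slow++,fast++
slow=3 fast=3: a[fast]=3≠0 swap→a[3]=3, slow++,fast++
slow=4 fast=4: a[fast]=0, fast++
slow=4 fast=5: a[fast]=7≠0 swap→a[4]=7, slow++,fast++
slow=5 fast=6: a[fast]=0, fast++
slow=5 fast=7: a[fast]=0, fast++
slow=5 fast=8: a[fast]=0, fast++
slow=5 fast=9: a[fast]=0, fast++
slow=5 fast=10: a[fast]=0, fast++
slow=5 fast=11: a[fast]=0, fast++
slow=5 fast=12: a[fast]=1≠0 swap→a[5]=1, slow++,fast++
slow=6 fast=13: a[fast]=0, fast++
slow=6 fast=14: a[fast]=0, fast++

[3, 9, 2, 3, 7, 1, 0, 0, 0, 0, 0, 0, 0, 0, 0]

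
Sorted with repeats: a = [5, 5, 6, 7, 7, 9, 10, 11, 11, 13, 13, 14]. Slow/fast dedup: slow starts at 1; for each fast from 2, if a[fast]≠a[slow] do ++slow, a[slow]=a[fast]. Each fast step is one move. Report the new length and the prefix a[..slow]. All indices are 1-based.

(s=1,f=2) a[fast]=5=a[slow] dup → fast++
(s=1,f=3) a[fast]=6≠a[slow]=5 write a[2]=6 → slow++,fast++
(s=2,f=4) a[fast]=7≠a[slow]=6 write a[3]=7 → slow++,fast++
(s=3,f=5) a[fast]=7=a[slow] dup → fast++
(s=3,f=6) a[fast]=9≠a[slow]=7 write a[4]=9 → slow++,fast++
(s=4,f=7) a[fast]=10≠a[slow]=9 write a[5]=10 → slow++,fast++
(s=5,f=8) a[fast]=11≠a[slow]=10 write a[6]=11 → slow++,fast++
(s=6,f=9) a[fast]=11=a[slow] dup → fast++
(s=6,f=10) a[fast]=13≠a[slow]=11 write a[7]=13 → slow++,fast++
(s=7,f=11) a[fast]=13=a[slow] dup → fast++
(s=7,f=12) a[fast]=14≠a[slow]=13 write a[8]=14 → slow++,fast++

length 8; prefix = [5, 6, 7, 9, 10, 11, 13, 14]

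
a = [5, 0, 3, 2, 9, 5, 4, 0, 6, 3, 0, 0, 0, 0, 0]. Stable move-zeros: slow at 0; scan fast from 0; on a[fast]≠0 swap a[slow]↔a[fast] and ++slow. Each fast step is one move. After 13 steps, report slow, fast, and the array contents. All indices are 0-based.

slow=8, fast=13, a=[5, 3, 2, 9, 5, 4, 6, 3, 0, 0, 0, 0, 0, 0, 0]

slow=0 fast=0: a[fast]=5≠0 swap→a[0]=5, slow++,fast++
slow=1 fast=1: a[fast]=0, fast++
slow=1 fast=2: a[fast]=3≠0 swap→a[1]=3, slow++,fast++
slow=2 fast=3: a[fast]=2≠0 swap→a[2]=2, slow++,fast++
slow=3 fast=4: a[fast]=9≠0 swap→a[3]=9, slow++,fast++
slow=4 fast=5: a[fast]=5≠0 swap→a[4]=5, slow++,fast++
slow=5 fast=6: a[fast]=4≠0 swap→a[5]=4, slow++,fast++
slow=6 fast=7: a[fast]=0, fast++
slow=6 fast=8: a[fast]=6≠0 swap→a[6]=6, slow++,fast++
slow=7 fast=9: a[fast]=3≠0 swap→a[7]=3, slow++,fast++
slow=8 fast=10: a[fast]=0, fast++
slow=8 fast=11: a[fast]=0, fast++
slow=8 fast=12: a[fast]=0, fast++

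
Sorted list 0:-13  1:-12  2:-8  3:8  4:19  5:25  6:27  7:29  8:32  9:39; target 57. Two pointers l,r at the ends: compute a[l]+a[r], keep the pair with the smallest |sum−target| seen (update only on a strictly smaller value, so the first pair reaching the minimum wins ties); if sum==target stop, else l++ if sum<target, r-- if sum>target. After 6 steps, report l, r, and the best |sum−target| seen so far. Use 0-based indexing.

l=0 r=9: -13+39=26 d=31 *, l++
l=1 r=9: -12+39=27 d=30 *, l++
l=2 r=9: -8+39=31 d=26 *, l++
l=3 r=9: 8+39=47 d=10 *, l++
l=4 r=9: 19+39=58 d=1 *, r--
l=4 r=8: 19+32=51 d=6, l++

l=5, r=8, best |Δ|=1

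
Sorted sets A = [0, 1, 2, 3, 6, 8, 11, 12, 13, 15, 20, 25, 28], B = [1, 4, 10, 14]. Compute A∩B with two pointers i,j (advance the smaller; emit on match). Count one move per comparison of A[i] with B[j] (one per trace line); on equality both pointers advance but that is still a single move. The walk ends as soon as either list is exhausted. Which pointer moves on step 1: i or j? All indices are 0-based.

i=0 j=0: 0<1, i++

i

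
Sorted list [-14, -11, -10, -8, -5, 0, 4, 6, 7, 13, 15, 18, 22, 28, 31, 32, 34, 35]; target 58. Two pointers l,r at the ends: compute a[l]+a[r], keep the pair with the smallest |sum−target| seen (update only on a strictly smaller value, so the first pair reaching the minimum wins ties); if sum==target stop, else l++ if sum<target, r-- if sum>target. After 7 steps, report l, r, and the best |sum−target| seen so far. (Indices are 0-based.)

l=7, r=17, best |Δ|=19

l=0 r=17: -14+35=21 d=37 *, l++
l=1 r=17: -11+35=24 d=34 *, l++
l=2 r=17: -10+35=25 d=33 *, l++
l=3 r=17: -8+35=27 d=31 *, l++
l=4 r=17: -5+35=30 d=28 *, l++
l=5 r=17: 0+35=35 d=23 *, l++
l=6 r=17: 4+35=39 d=19 *, l++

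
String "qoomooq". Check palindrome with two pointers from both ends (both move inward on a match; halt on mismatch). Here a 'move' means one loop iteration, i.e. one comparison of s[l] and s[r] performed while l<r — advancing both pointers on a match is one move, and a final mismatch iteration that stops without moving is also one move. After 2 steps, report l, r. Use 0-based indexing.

l=0 r=6: 'q'=='q', l++,r--
l=1 r=5: 'o'=='o', l++,r--

l=2, r=4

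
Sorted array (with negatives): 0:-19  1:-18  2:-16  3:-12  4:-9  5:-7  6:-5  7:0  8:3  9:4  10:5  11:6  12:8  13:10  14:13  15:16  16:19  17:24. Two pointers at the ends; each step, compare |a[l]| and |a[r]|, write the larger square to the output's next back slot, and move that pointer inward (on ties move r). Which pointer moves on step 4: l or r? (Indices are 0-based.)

l=0 r=17: |-19|<=|24| out[17]=576, r--
l=0 r=16: |-19|<=|19| out[16]=361, r--
l=0 r=15: |-19|>|16| out[15]=361, l++
l=1 r=15: |-18|>|16| out[14]=324, l++

l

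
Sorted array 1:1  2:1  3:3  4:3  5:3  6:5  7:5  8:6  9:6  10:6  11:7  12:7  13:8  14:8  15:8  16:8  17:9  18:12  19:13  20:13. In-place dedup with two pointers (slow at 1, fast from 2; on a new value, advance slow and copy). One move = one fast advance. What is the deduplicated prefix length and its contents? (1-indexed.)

(s=1,f=2) a[fast]=1=a[slow] dup → fast++
(s=1,f=3) a[fast]=3≠a[slow]=1 write a[2]=3 → slow++,fast++
(s=2,f=4) a[fast]=3=a[slow] dup → fast++
(s=2,f=5) a[fast]=3=a[slow] dup → fast++
(s=2,f=6) a[fast]=5≠a[slow]=3 write a[3]=5 → slow++,fast++
(s=3,f=7) a[fast]=5=a[slow] dup → fast++
(s=3,f=8) a[fast]=6≠a[slow]=5 write a[4]=6 → slow++,fast++
(s=4,f=9) a[fast]=6=a[slow] dup → fast++
(s=4,f=10) a[fast]=6=a[slow] dup → fast++
(s=4,f=11) a[fast]=7≠a[slow]=6 write a[5]=7 → slow++,fast++
(s=5,f=12) a[fast]=7=a[slow] dup → fast++
(s=5,f=13) a[fast]=8≠a[slow]=7 write a[6]=8 → slow++,fast++
(s=6,f=14) a[fast]=8=a[slow] dup → fast++
(s=6,f=15) a[fast]=8=a[slow] dup → fast++
(s=6,f=16) a[fast]=8=a[slow] dup → fast++
(s=6,f=17) a[fast]=9≠a[slow]=8 write a[7]=9 → slow++,fast++
(s=7,f=18) a[fast]=12≠a[slow]=9 write a[8]=12 → slow++,fast++
(s=8,f=19) a[fast]=13≠a[slow]=12 write a[9]=13 → slow++,fast++
(s=9,f=20) a[fast]=13=a[slow] dup → fast++

length 9; prefix = [1, 3, 5, 6, 7, 8, 9, 12, 13]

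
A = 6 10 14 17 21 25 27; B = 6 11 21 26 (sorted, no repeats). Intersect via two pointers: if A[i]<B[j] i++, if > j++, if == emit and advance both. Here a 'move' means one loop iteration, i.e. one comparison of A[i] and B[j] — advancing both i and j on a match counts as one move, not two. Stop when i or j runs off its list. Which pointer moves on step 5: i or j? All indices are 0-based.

[i=0,j=0] 6==6 emit → i++,j++
[i=1,j=1] 10<11 → i++
[i=2,j=1] 14>11 → j++
[i=2,j=2] 14<21 → i++
[i=3,j=2] 17<21 → i++

i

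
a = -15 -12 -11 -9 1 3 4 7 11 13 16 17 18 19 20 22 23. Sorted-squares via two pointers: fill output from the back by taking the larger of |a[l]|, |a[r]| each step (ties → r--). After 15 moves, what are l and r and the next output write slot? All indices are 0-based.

[0,16] |-15|<=|23| out[16]=529 → r--
[0,15] |-15|<=|22| out[15]=484 → r--
[0,14] |-15|<=|20| out[14]=400 → r--
[0,13] |-15|<=|19| out[13]=361 → r--
[0,12] |-15|<=|18| out[12]=324 → r--
[0,11] |-15|<=|17| out[11]=289 → r--
[0,10] |-15|<=|16| out[10]=256 → r--
[0,9] |-15|>|13| out[9]=225 → l++
[1,9] |-12|<=|13| out[8]=169 → r--
[1,8] |-12|>|11| out[7]=144 → l++
[2,8] |-11|<=|11| out[6]=121 → r--
[2,7] |-11|>|7| out[5]=121 → l++
[3,7] |-9|>|7| out[4]=81 → l++
[4,7] |1|<=|7| out[3]=49 → r--
[4,6] |1|<=|4| out[2]=16 → r--

l=4, r=5, next write slot=1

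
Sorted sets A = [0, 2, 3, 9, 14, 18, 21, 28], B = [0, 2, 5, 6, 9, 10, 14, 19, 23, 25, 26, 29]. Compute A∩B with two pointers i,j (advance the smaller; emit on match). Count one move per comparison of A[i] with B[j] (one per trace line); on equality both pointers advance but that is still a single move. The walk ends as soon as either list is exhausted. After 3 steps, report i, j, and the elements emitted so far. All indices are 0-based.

i=3, j=2, emitted=[0, 2]

i=0 j=0: 0==0 emit, i++,j++
i=1 j=1: 2==2 emit, i++,j++
i=2 j=2: 3<5, i++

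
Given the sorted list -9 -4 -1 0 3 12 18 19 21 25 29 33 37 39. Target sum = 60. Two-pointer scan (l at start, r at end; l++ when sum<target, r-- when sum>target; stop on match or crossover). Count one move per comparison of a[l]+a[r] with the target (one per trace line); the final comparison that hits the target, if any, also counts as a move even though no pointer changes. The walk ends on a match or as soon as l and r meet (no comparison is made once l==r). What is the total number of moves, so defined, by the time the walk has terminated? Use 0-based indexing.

[0,13] -9+39=30 <60 → l++
[1,13] -4+39=35 <60 → l++
[2,13] -1+39=38 <60 → l++
[3,13] 0+39=39 <60 → l++
[4,13] 3+39=42 <60 → l++
[5,13] 12+39=51 <60 → l++
[6,13] 18+39=57 <60 → l++
[7,13] 19+39=58 <60 → l++
[8,13] 21+39=60 → found

9 moves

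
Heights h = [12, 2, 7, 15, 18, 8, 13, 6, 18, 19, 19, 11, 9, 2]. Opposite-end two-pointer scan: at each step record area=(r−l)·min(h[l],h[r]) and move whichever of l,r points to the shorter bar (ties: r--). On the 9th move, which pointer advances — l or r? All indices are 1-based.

l

[1,14] min(12,2)*13=26 best=26 * → r--
[1,13] min(12,9)*12=108 best=108 * → r--
[1,12] min(12,11)*11=121 best=121 * → r--
[1,11] min(12,19)*10=120 best=121 → l++
[2,11] min(2,19)*9=18 best=121 → l++
[3,11] min(7,19)*8=56 best=121 → l++
[4,11] min(15,19)*7=105 best=121 → l++
[5,11] min(18,19)*6=108 best=121 → l++
[6,11] min(8,19)*5=40 best=121 → l++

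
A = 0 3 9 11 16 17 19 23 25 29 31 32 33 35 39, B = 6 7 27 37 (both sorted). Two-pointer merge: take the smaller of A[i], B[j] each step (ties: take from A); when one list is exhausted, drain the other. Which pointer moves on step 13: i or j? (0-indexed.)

i

i=0 j=0: A[i]=0<=B[j]=6 take 0, i++
i=1 j=0: A[i]=3<=B[j]=6 take 3, i++
i=2 j=0: A[i]=9>B[j]=6 take 6, j++
i=2 j=1: A[i]=9>B[j]=7 take 7, j++
i=2 j=2: A[i]=9<=B[j]=27 take 9, i++
i=3 j=2: A[i]=11<=B[j]=27 take 11, i++
i=4 j=2: A[i]=16<=B[j]=27 take 16, i++
i=5 j=2: A[i]=17<=B[j]=27 take 17, i++
i=6 j=2: A[i]=19<=B[j]=27 take 19, i++
i=7 j=2: A[i]=23<=B[j]=27 take 23, i++
i=8 j=2: A[i]=25<=B[j]=27 take 25, i++
i=9 j=2: A[i]=29>B[j]=27 take 27, j++
i=9 j=3: A[i]=29<=B[j]=37 take 29, i++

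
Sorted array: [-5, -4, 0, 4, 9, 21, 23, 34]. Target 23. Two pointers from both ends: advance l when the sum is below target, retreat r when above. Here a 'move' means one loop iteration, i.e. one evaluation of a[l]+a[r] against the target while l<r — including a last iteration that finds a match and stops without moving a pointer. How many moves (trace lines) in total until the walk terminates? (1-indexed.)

4 moves

l=1 r=8: -5+34=29 >23, r--
l=1 r=7: -5+23=18 <23, l++
l=2 r=7: -4+23=19 <23, l++
l=3 r=7: 0+23=23, found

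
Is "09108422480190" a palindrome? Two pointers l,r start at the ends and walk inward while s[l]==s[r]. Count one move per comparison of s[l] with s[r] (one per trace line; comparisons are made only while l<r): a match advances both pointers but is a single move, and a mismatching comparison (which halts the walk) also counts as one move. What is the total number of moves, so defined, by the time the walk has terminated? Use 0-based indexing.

[0,13] '0'=='0' → l++,r--
[1,12] '9'=='9' → l++,r--
[2,11] '1'=='1' → l++,r--
[3,10] '0'=='0' → l++,r--
[4,9] '8'=='8' → l++,r--
[5,8] '4'=='4' → l++,r--
[6,7] '2'=='2' → l++,r--

7 moves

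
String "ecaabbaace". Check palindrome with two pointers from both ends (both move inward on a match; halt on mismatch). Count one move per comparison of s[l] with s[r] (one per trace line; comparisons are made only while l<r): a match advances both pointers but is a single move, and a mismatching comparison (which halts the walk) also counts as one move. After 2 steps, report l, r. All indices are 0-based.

[0,9] 'e'=='e' → l++,r--
[1,8] 'c'=='c' → l++,r--

l=2, r=7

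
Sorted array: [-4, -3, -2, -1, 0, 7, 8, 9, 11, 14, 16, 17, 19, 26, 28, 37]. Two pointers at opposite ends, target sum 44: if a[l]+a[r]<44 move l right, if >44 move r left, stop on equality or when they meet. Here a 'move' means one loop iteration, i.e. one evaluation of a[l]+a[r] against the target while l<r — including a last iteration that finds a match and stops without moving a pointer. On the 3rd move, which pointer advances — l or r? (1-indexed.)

l=1 r=16: -4+37=33 <44, l++
l=2 r=16: -3+37=34 <44, l++
l=3 r=16: -2+37=35 <44, l++

l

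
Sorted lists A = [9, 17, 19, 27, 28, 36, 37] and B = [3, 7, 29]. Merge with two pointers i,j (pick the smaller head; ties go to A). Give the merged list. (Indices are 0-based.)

i=0 j=0: A[i]=9>B[j]=3 take 3, j++
i=0 j=1: A[i]=9>B[j]=7 take 7, j++
i=0 j=2: A[i]=9<=B[j]=29 take 9, i++
i=1 j=2: A[i]=17<=B[j]=29 take 17, i++
i=2 j=2: A[i]=19<=B[j]=29 take 19, i++
i=3 j=2: A[i]=27<=B[j]=29 take 27, i++
i=4 j=2: A[i]=28<=B[j]=29 take 28, i++
i=5 j=2: A[i]=36>B[j]=29 take 29, j++
i=5 j=3: B done, take A[i]=36, i++
i=6 j=3: B done, take A[i]=37, i++

[3, 7, 9, 17, 19, 27, 28, 29, 36, 37]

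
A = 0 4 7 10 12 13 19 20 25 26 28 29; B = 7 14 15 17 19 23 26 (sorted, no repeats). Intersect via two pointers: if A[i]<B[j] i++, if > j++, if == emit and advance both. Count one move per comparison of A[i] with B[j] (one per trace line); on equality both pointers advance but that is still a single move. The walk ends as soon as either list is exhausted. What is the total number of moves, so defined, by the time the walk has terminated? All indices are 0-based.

14 moves

i=0 j=0: 0<7, i++
i=1 j=0: 4<7, i++
i=2 j=0: 7==7 emit, i++,j++
i=3 j=1: 10<14, i++
i=4 j=1: 12<14, i++
i=5 j=1: 13<14, i++
i=6 j=1: 19>14, j++
i=6 j=2: 19>15, j++
i=6 j=3: 19>17, j++
i=6 j=4: 19==19 emit, i++,j++
i=7 j=5: 20<23, i++
i=8 j=5: 25>23, j++
i=8 j=6: 25<26, i++
i=9 j=6: 26==26 emit, i++,j++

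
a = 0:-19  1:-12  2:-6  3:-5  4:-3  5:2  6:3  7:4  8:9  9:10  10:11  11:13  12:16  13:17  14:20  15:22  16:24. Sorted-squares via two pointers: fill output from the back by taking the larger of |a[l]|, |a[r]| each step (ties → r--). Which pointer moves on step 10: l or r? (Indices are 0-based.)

l=0 r=16: |-19|<=|24| out[16]=576, r--
l=0 r=15: |-19|<=|22| out[15]=484, r--
l=0 r=14: |-19|<=|20| out[14]=400, r--
l=0 r=13: |-19|>|17| out[13]=361, l++
l=1 r=13: |-12|<=|17| out[12]=289, r--
l=1 r=12: |-12|<=|16| out[11]=256, r--
l=1 r=11: |-12|<=|13| out[10]=169, r--
l=1 r=10: |-12|>|11| out[9]=144, l++
l=2 r=10: |-6|<=|11| out[8]=121, r--
l=2 r=9: |-6|<=|10| out[7]=100, r--

r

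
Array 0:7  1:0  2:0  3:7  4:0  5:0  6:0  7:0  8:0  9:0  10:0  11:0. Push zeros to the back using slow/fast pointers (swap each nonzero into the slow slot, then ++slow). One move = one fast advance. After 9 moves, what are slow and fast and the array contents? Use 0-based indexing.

slow=2, fast=9, a=[7, 7, 0, 0, 0, 0, 0, 0, 0, 0, 0, 0]

slow=0 fast=0: a[fast]=7≠0 swap→a[0]=7, slow++,fast++
slow=1 fast=1: a[fast]=0, fast++
slow=1 fast=2: a[fast]=0, fast++
slow=1 fast=3: a[fast]=7≠0 swap→a[1]=7, slow++,fast++
slow=2 fast=4: a[fast]=0, fast++
slow=2 fast=5: a[fast]=0, fast++
slow=2 fast=6: a[fast]=0, fast++
slow=2 fast=7: a[fast]=0, fast++
slow=2 fast=8: a[fast]=0, fast++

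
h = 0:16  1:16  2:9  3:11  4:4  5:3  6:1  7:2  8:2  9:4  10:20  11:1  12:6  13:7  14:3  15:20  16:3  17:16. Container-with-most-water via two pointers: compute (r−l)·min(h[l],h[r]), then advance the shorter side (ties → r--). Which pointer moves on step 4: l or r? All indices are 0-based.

l=0 r=17: min(16,16)*17=272 best=272 *, r--
l=0 r=16: min(16,3)*16=48 best=272, r--
l=0 r=15: min(16,20)*15=240 best=272, l++
l=1 r=15: min(16,20)*14=224 best=272, l++

l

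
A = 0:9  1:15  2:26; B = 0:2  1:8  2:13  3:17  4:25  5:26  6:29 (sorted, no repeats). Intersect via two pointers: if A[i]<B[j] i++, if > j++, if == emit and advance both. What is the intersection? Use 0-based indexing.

intersection = [26]

i=0 j=0: 9>2, j++
i=0 j=1: 9>8, j++
i=0 j=2: 9<13, i++
i=1 j=2: 15>13, j++
i=1 j=3: 15<17, i++
i=2 j=3: 26>17, j++
i=2 j=4: 26>25, j++
i=2 j=5: 26==26 emit, i++,j++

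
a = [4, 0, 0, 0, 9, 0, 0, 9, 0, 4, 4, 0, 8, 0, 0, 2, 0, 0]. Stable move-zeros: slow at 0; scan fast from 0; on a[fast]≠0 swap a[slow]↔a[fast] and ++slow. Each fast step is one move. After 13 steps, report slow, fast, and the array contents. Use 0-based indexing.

slow=6, fast=13, a=[4, 9, 9, 4, 4, 8, 0, 0, 0, 0, 0, 0, 0, 0, 0, 2, 0, 0]

slow=0 fast=0: a[fast]=4≠0 swap→a[0]=4, slow++,fast++
slow=1 fast=1: a[fast]=0, fast++
slow=1 fast=2: a[fast]=0, fast++
slow=1 fast=3: a[fast]=0, fast++
slow=1 fast=4: a[fast]=9≠0 swap→a[1]=9, slow++,fast++
slow=2 fast=5: a[fast]=0, fast++
slow=2 fast=6: a[fast]=0, fast++
slow=2 fast=7: a[fast]=9≠0 swap→a[2]=9, slow++,fast++
slow=3 fast=8: a[fast]=0, fast++
slow=3 fast=9: a[fast]=4≠0 swap→a[3]=4, slow++,fast++
slow=4 fast=10: a[fast]=4≠0 swap→a[4]=4, slow++,fast++
slow=5 fast=11: a[fast]=0, fast++
slow=5 fast=12: a[fast]=8≠0 swap→a[5]=8, slow++,fast++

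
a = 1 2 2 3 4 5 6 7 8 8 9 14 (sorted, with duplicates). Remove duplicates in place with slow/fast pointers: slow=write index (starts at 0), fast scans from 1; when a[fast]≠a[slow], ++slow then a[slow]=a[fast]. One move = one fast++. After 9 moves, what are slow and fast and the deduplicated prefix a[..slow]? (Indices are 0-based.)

slow=0 fast=1: a[fast]=2≠a[slow]=1 write a[1]=2, slow++,fast++
slow=1 fast=2: a[fast]=2=a[slow] dup, fast++
slow=1 fast=3: a[fast]=3≠a[slow]=2 write a[2]=3, slow++,fast++
slow=2 fast=4: a[fast]=4≠a[slow]=3 write a[3]=4, slow++,fast++
slow=3 fast=5: a[fast]=5≠a[slow]=4 write a[4]=5, slow++,fast++
slow=4 fast=6: a[fast]=6≠a[slow]=5 write a[5]=6, slow++,fast++
slow=5 fast=7: a[fast]=7≠a[slow]=6 write a[6]=7, slow++,fast++
slow=6 fast=8: a[fast]=8≠a[slow]=7 write a[7]=8, slow++,fast++
slow=7 fast=9: a[fast]=8=a[slow] dup, fast++

slow=7, fast=10, prefix=[1, 2, 3, 4, 5, 6, 7, 8]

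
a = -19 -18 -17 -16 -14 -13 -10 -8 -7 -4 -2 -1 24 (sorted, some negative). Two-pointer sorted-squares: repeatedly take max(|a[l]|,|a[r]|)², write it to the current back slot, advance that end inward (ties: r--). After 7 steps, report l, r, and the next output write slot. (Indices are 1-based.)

[1,13] |-19|<=|24| out[13]=576 → r--
[1,12] |-19|>|-1| out[12]=361 → l++
[2,12] |-18|>|-1| out[11]=324 → l++
[3,12] |-17|>|-1| out[10]=289 → l++
[4,12] |-16|>|-1| out[9]=256 → l++
[5,12] |-14|>|-1| out[8]=196 → l++
[6,12] |-13|>|-1| out[7]=169 → l++

l=7, r=12, next write slot=6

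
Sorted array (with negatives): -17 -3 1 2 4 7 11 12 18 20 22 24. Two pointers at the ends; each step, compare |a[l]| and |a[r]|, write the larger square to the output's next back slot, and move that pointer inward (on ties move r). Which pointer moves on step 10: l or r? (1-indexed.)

[1,12] |-17|<=|24| out[12]=576 → r--
[1,11] |-17|<=|22| out[11]=484 → r--
[1,10] |-17|<=|20| out[10]=400 → r--
[1,9] |-17|<=|18| out[9]=324 → r--
[1,8] |-17|>|12| out[8]=289 → l++
[2,8] |-3|<=|12| out[7]=144 → r--
[2,7] |-3|<=|11| out[6]=121 → r--
[2,6] |-3|<=|7| out[5]=49 → r--
[2,5] |-3|<=|4| out[4]=16 → r--
[2,4] |-3|>|2| out[3]=9 → l++

l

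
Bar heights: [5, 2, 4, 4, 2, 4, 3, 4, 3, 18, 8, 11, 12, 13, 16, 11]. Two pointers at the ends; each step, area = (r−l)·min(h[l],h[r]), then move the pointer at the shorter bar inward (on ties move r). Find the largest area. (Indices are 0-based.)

l=0 r=15: min(5,11)*15=75 best=75 *, l++
l=1 r=15: min(2,11)*14=28 best=75, l++
l=2 r=15: min(4,11)*13=52 best=75, l++
l=3 r=15: min(4,11)*12=48 best=75, l++
l=4 r=15: min(2,11)*11=22 best=75, l++
l=5 r=15: min(4,11)*10=40 best=75, l++
l=6 r=15: min(3,11)*9=27 best=75, l++
l=7 r=15: min(4,11)*8=32 best=75, l++
l=8 r=15: min(3,11)*7=21 best=75, l++
l=9 r=15: min(18,11)*6=66 best=75, r--
l=9 r=14: min(18,16)*5=80 best=80 *, r--
l=9 r=13: min(18,13)*4=52 best=80, r--
l=9 r=12: min(18,12)*3=36 best=80, r--
l=9 r=11: min(18,11)*2=22 best=80, r--
l=9 r=10: min(18,8)*1=8 best=80, r--

max area = 80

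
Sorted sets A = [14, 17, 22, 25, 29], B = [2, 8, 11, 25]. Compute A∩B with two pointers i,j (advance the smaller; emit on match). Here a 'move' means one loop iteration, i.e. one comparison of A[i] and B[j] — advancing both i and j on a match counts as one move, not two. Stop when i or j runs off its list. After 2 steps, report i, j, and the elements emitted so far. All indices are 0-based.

i=0 j=0: 14>2, j++
i=0 j=1: 14>8, j++

i=0, j=2, emitted=[]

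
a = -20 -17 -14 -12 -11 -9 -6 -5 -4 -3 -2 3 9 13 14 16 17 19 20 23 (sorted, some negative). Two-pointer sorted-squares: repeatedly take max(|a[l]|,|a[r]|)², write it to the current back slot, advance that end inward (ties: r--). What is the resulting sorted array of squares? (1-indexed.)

[4, 9, 9, 16, 25, 36, 81, 81, 121, 144, 169, 196, 196, 256, 289, 289, 361, 400, 400, 529]

l=1 r=20: |-20|<=|23| out[20]=529, r--
l=1 r=19: |-20|<=|20| out[19]=400, r--
l=1 r=18: |-20|>|19| out[18]=400, l++
l=2 r=18: |-17|<=|19| out[17]=361, r--
l=2 r=17: |-17|<=|17| out[16]=289, r--
l=2 r=16: |-17|>|16| out[15]=289, l++
l=3 r=16: |-14|<=|16| out[14]=256, r--
l=3 r=15: |-14|<=|14| out[13]=196, r--
l=3 r=14: |-14|>|13| out[12]=196, l++
l=4 r=14: |-12|<=|13| out[11]=169, r--
l=4 r=13: |-12|>|9| out[10]=144, l++
l=5 r=13: |-11|>|9| out[9]=121, l++
l=6 r=13: |-9|<=|9| out[8]=81, r--
l=6 r=12: |-9|>|3| out[7]=81, l++
l=7 r=12: |-6|>|3| out[6]=36, l++
l=8 r=12: |-5|>|3| out[5]=25, l++
l=9 r=12: |-4|>|3| out[4]=16, l++
l=10 r=12: |-3|<=|3| out[3]=9, r--
l=10 r=11: |-3|>|-2| out[2]=9, l++
l=11 r=11: |-2|<=|-2| out[1]=4, r--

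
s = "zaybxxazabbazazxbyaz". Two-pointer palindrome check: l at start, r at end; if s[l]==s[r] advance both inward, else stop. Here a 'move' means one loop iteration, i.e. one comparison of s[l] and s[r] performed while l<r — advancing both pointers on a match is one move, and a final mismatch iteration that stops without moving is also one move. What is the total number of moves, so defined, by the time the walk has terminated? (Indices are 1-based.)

l=1 r=20: 'z'=='z', l++,r--
l=2 r=19: 'a'=='a', l++,r--
l=3 r=18: 'y'=='y', l++,r--
l=4 r=17: 'b'=='b', l++,r--
l=5 r=16: 'x'=='x', l++,r--
l=6 r=15: 'x'!='z', stop

6 moves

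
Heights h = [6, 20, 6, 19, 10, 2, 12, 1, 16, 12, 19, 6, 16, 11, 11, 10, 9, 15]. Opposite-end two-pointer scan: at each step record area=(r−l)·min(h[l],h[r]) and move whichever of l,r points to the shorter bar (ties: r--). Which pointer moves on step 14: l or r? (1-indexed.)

r

[1,18] min(6,15)*17=102 best=102 * → l++
[2,18] min(20,15)*16=240 best=240 * → r--
[2,17] min(20,9)*15=135 best=240 → r--
[2,16] min(20,10)*14=140 best=240 → r--
[2,15] min(20,11)*13=143 best=240 → r--
[2,14] min(20,11)*12=132 best=240 → r--
[2,13] min(20,16)*11=176 best=240 → r--
[2,12] min(20,6)*10=60 best=240 → r--
[2,11] min(20,19)*9=171 best=240 → r--
[2,10] min(20,12)*8=96 best=240 → r--
[2,9] min(20,16)*7=112 best=240 → r--
[2,8] min(20,1)*6=6 best=240 → r--
[2,7] min(20,12)*5=60 best=240 → r--
[2,6] min(20,2)*4=8 best=240 → r--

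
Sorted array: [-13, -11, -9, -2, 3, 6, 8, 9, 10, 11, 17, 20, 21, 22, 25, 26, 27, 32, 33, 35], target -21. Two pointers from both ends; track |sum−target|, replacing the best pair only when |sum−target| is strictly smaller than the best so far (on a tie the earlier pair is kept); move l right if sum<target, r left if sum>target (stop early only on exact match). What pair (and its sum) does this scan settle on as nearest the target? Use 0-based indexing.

l=0 r=19: -13+35=22 d=43 *, r--
l=0 r=18: -13+33=20 d=41 *, r--
l=0 r=17: -13+32=19 d=40 *, r--
l=0 r=16: -13+27=14 d=35 *, r--
l=0 r=15: -13+26=13 d=34 *, r--
l=0 r=14: -13+25=12 d=33 *, r--
l=0 r=13: -13+22=9 d=30 *, r--
l=0 r=12: -13+21=8 d=29 *, r--
l=0 r=11: -13+20=7 d=28 *, r--
l=0 r=10: -13+17=4 d=25 *, r--
l=0 r=9: -13+11=-2 d=19 *, r--
l=0 r=8: -13+10=-3 d=18 *, r--
l=0 r=7: -13+9=-4 d=17 *, r--
l=0 r=6: -13+8=-5 d=16 *, r--
l=0 r=5: -13+6=-7 d=14 *, r--
l=0 r=4: -13+3=-10 d=11 *, r--
l=0 r=3: -13+-2=-15 d=6 *, r--
l=0 r=2: -13+-9=-22 d=1 *, l++
l=1 r=2: -11+-9=-20 d=1, r--

pair (-13, -9) with sum -22 (|Δ|=1)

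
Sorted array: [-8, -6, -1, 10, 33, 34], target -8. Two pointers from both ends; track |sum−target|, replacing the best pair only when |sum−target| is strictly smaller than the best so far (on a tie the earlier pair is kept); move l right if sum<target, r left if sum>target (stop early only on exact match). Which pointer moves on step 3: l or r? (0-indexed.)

r

l=0 r=5: -8+34=26 d=34 *, r--
l=0 r=4: -8+33=25 d=33 *, r--
l=0 r=3: -8+10=2 d=10 *, r--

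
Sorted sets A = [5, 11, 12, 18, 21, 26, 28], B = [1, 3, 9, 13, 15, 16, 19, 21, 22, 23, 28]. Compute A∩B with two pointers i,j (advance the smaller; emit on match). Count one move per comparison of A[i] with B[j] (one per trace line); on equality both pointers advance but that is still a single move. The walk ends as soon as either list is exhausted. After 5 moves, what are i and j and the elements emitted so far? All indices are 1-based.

i=3, j=4, emitted=[]

i=1 j=1: 5>1, j++
i=1 j=2: 5>3, j++
i=1 j=3: 5<9, i++
i=2 j=3: 11>9, j++
i=2 j=4: 11<13, i++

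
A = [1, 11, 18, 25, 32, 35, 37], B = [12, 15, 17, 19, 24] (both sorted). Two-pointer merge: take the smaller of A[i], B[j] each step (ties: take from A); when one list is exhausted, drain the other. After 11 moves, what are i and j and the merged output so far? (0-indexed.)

i=0 j=0: A[i]=1<=B[j]=12 take 1, i++
i=1 j=0: A[i]=11<=B[j]=12 take 11, i++
i=2 j=0: A[i]=18>B[j]=12 take 12, j++
i=2 j=1: A[i]=18>B[j]=15 take 15, j++
i=2 j=2: A[i]=18>B[j]=17 take 17, j++
i=2 j=3: A[i]=18<=B[j]=19 take 18, i++
i=3 j=3: A[i]=25>B[j]=19 take 19, j++
i=3 j=4: A[i]=25>B[j]=24 take 24, j++
i=3 j=5: B done, take A[i]=25, i++
i=4 j=5: B done, take A[i]=32, i++
i=5 j=5: B done, take A[i]=35, i++

i=6, j=5, merged so far=[1, 11, 12, 15, 17, 18, 19, 24, 25, 32, 35]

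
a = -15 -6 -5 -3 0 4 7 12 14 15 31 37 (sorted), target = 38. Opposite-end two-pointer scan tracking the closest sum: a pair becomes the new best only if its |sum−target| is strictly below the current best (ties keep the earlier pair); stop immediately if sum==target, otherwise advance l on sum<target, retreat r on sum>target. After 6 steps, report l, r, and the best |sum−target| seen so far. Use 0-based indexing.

l=5, r=10, best |Δ|=1

[0,11] -15+37=22 d=16 * → l++
[1,11] -6+37=31 d=7 * → l++
[2,11] -5+37=32 d=6 * → l++
[3,11] -3+37=34 d=4 * → l++
[4,11] 0+37=37 d=1 * → l++
[5,11] 4+37=41 d=3 → r--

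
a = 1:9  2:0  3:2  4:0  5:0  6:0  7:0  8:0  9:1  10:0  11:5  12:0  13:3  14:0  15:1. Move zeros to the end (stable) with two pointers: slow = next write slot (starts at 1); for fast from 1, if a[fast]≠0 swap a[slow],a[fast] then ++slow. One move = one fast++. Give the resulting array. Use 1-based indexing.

(s=1,f=1) a[fast]=9≠0 swap→a[1]=9 → slow++,fast++
(s=2,f=2) a[fast]=0 → fast++
(s=2,f=3) a[fast]=2≠0 swap→a[2]=2 → slow++,fast++
(s=3,f=4) a[fast]=0 → fast++
(s=3,f=5) a[fast]=0 → fast++
(s=3,f=6) a[fast]=0 → fast++
(s=3,f=7) a[fast]=0 → fast++
(s=3,f=8) a[fast]=0 → fast++
(s=3,f=9) a[fast]=1≠0 swap→a[3]=1 → slow++,fast++
(s=4,f=10) a[fast]=0 → fast++
(s=4,f=11) a[fast]=5≠0 swap→a[4]=5 → slow++,fast++
(s=5,f=12) a[fast]=0 → fast++
(s=5,f=13) a[fast]=3≠0 swap→a[5]=3 → slow++,fast++
(s=6,f=14) a[fast]=0 → fast++
(s=6,f=15) a[fast]=1≠0 swap→a[6]=1 → slow++,fast++

[9, 2, 1, 5, 3, 1, 0, 0, 0, 0, 0, 0, 0, 0, 0]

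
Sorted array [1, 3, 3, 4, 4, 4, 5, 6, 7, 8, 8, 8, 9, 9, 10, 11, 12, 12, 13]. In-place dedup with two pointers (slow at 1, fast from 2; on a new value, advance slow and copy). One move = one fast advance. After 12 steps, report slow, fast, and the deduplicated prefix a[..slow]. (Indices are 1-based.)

slow=8, fast=14, prefix=[1, 3, 4, 5, 6, 7, 8, 9]

slow=1 fast=2: a[fast]=3≠a[slow]=1 write a[2]=3, slow++,fast++
slow=2 fast=3: a[fast]=3=a[slow] dup, fast++
slow=2 fast=4: a[fast]=4≠a[slow]=3 write a[3]=4, slow++,fast++
slow=3 fast=5: a[fast]=4=a[slow] dup, fast++
slow=3 fast=6: a[fast]=4=a[slow] dup, fast++
slow=3 fast=7: a[fast]=5≠a[slow]=4 write a[4]=5, slow++,fast++
slow=4 fast=8: a[fast]=6≠a[slow]=5 write a[5]=6, slow++,fast++
slow=5 fast=9: a[fast]=7≠a[slow]=6 write a[6]=7, slow++,fast++
slow=6 fast=10: a[fast]=8≠a[slow]=7 write a[7]=8, slow++,fast++
slow=7 fast=11: a[fast]=8=a[slow] dup, fast++
slow=7 fast=12: a[fast]=8=a[slow] dup, fast++
slow=7 fast=13: a[fast]=9≠a[slow]=8 write a[8]=9, slow++,fast++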